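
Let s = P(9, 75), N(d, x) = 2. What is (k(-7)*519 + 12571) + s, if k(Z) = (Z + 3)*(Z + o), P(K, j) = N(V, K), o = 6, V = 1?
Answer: 14649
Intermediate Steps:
P(K, j) = 2
k(Z) = (3 + Z)*(6 + Z) (k(Z) = (Z + 3)*(Z + 6) = (3 + Z)*(6 + Z))
s = 2
(k(-7)*519 + 12571) + s = ((18 + (-7)² + 9*(-7))*519 + 12571) + 2 = ((18 + 49 - 63)*519 + 12571) + 2 = (4*519 + 12571) + 2 = (2076 + 12571) + 2 = 14647 + 2 = 14649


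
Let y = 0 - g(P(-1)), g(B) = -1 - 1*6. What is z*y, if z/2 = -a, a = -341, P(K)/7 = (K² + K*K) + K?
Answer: 4774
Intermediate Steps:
P(K) = 7*K + 14*K² (P(K) = 7*((K² + K*K) + K) = 7*((K² + K²) + K) = 7*(2*K² + K) = 7*(K + 2*K²) = 7*K + 14*K²)
g(B) = -7 (g(B) = -1 - 6 = -7)
z = 682 (z = 2*(-1*(-341)) = 2*341 = 682)
y = 7 (y = 0 - 1*(-7) = 0 + 7 = 7)
z*y = 682*7 = 4774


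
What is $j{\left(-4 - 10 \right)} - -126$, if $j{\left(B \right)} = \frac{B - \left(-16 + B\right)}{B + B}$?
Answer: $\frac{878}{7} \approx 125.43$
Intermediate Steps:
$j{\left(B \right)} = \frac{8}{B}$ ($j{\left(B \right)} = \frac{16}{2 B} = 16 \frac{1}{2 B} = \frac{8}{B}$)
$j{\left(-4 - 10 \right)} - -126 = \frac{8}{-4 - 10} - -126 = \frac{8}{-4 - 10} + 126 = \frac{8}{-14} + 126 = 8 \left(- \frac{1}{14}\right) + 126 = - \frac{4}{7} + 126 = \frac{878}{7}$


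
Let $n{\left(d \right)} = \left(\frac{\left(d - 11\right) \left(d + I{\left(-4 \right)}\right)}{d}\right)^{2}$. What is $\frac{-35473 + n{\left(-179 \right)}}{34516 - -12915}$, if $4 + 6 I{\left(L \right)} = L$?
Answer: $\frac{336470563}{13677630039} \approx 0.0246$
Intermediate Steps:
$I{\left(L \right)} = - \frac{2}{3} + \frac{L}{6}$
$n{\left(d \right)} = \frac{\left(-11 + d\right)^{2} \left(- \frac{4}{3} + d\right)^{2}}{d^{2}}$ ($n{\left(d \right)} = \left(\frac{\left(d - 11\right) \left(d + \left(- \frac{2}{3} + \frac{1}{6} \left(-4\right)\right)\right)}{d}\right)^{2} = \left(\frac{\left(-11 + d\right) \left(d - \frac{4}{3}\right)}{d}\right)^{2} = \left(\frac{\left(-11 + d\right) \left(- \frac{4}{3} + d\right)}{d}\right)^{2} = \frac{\left(-11 + d\right)^{2} \left(- \frac{4}{3} + d\right)^{2}}{d^{2}}$)
$\frac{-35473 + n{\left(-179 \right)}}{34516 - -12915} = \frac{-35473 + \frac{\left(-11 - 179\right)^{2} \left(-4 + 3 \left(-179\right)\right)^{2}}{9 \cdot 32041}}{34516 - -12915} = \frac{-35473 + \frac{1}{9} \cdot \frac{1}{32041} \left(-190\right)^{2} \left(-4 - 537\right)^{2}}{34516 + \left(-1675 + 14590\right)} = \frac{-35473 + \frac{1}{9} \cdot \frac{1}{32041} \cdot 36100 \left(-541\right)^{2}}{34516 + 12915} = \frac{-35473 + \frac{1}{9} \cdot \frac{1}{32041} \cdot 36100 \cdot 292681}{47431} = \left(-35473 + \frac{10565784100}{288369}\right) \frac{1}{47431} = \frac{336470563}{288369} \cdot \frac{1}{47431} = \frac{336470563}{13677630039}$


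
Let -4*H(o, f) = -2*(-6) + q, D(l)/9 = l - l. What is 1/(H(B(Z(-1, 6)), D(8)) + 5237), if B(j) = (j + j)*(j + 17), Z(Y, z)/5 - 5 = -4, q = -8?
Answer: 1/5236 ≈ 0.00019099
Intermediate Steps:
Z(Y, z) = 5 (Z(Y, z) = 25 + 5*(-4) = 25 - 20 = 5)
D(l) = 0 (D(l) = 9*(l - l) = 9*0 = 0)
B(j) = 2*j*(17 + j) (B(j) = (2*j)*(17 + j) = 2*j*(17 + j))
H(o, f) = -1 (H(o, f) = -(-2*(-6) - 8)/4 = -(12 - 8)/4 = -¼*4 = -1)
1/(H(B(Z(-1, 6)), D(8)) + 5237) = 1/(-1 + 5237) = 1/5236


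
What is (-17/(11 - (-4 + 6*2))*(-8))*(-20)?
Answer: -2720/3 ≈ -906.67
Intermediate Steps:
(-17/(11 - (-4 + 6*2))*(-8))*(-20) = (-17/(11 - (-4 + 12))*(-8))*(-20) = (-17/(11 - 1*8)*(-8))*(-20) = (-17/(11 - 8)*(-8))*(-20) = (-17/3*(-8))*(-20) = (-17*⅓*(-8))*(-20) = -17/3*(-8)*(-20) = (136/3)*(-20) = -2720/3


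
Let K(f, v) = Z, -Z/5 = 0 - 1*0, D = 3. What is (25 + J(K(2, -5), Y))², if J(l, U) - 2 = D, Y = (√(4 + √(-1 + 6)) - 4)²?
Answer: 900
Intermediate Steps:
Z = 0 (Z = -5*(0 - 1*0) = -5*(0 + 0) = -5*0 = 0)
K(f, v) = 0
Y = (-4 + √(4 + √5))² (Y = (√(4 + √5) - 4)² = (-4 + √(4 + √5))² ≈ 2.2584)
J(l, U) = 5 (J(l, U) = 2 + 3 = 5)
(25 + J(K(2, -5), Y))² = (25 + 5)² = 30² = 900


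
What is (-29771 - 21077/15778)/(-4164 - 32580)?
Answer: 67106845/82820976 ≈ 0.81026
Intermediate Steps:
(-29771 - 21077/15778)/(-4164 - 32580) = (-29771 - 21077*1/15778)/(-36744) = (-29771 - 3011/2254)*(-1/36744) = -67106845/2254*(-1/36744) = 67106845/82820976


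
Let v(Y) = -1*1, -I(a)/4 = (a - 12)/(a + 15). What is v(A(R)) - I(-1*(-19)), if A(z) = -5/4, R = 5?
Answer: -3/17 ≈ -0.17647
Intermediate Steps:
A(z) = -5/4 (A(z) = -5*¼ = -5/4)
I(a) = -4*(-12 + a)/(15 + a) (I(a) = -4*(a - 12)/(a + 15) = -4*(-12 + a)/(15 + a))
v(Y) = -1
v(A(R)) - I(-1*(-19)) = -1 - 4*(12 - (-1)*(-19))/(15 - 1*(-19)) = -1 - 4*(12 - 1*19)/(15 + 19) = -1 - 4*(12 - 19)/34 = -1 - 4*(-7)/34 = -1 - 1*(-14/17) = -1 + 14/17 = -3/17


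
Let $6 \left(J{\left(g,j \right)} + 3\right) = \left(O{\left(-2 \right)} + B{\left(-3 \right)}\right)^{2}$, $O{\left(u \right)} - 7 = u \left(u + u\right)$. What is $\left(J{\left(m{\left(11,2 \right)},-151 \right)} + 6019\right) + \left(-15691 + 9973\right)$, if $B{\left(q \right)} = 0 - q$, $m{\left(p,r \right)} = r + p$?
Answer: $352$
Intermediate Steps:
$O{\left(u \right)} = 7 + 2 u^{2}$ ($O{\left(u \right)} = 7 + u \left(u + u\right) = 7 + u 2 u = 7 + 2 u^{2}$)
$m{\left(p,r \right)} = p + r$
$B{\left(q \right)} = - q$
$J{\left(g,j \right)} = 51$ ($J{\left(g,j \right)} = -3 + \frac{\left(\left(7 + 2 \left(-2\right)^{2}\right) - -3\right)^{2}}{6} = -3 + \frac{\left(\left(7 + 2 \cdot 4\right) + 3\right)^{2}}{6} = -3 + \frac{\left(\left(7 + 8\right) + 3\right)^{2}}{6} = -3 + \frac{\left(15 + 3\right)^{2}}{6} = -3 + \frac{18^{2}}{6} = -3 + \frac{1}{6} \cdot 324 = -3 + 54 = 51$)
$\left(J{\left(m{\left(11,2 \right)},-151 \right)} + 6019\right) + \left(-15691 + 9973\right) = \left(51 + 6019\right) + \left(-15691 + 9973\right) = 6070 - 5718 = 352$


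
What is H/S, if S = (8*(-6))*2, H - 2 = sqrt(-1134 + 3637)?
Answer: -1/48 - sqrt(2503)/96 ≈ -0.54198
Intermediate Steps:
H = 2 + sqrt(2503) (H = 2 + sqrt(-1134 + 3637) = 2 + sqrt(2503) ≈ 52.030)
S = -96 (S = -48*2 = -96)
H/S = (2 + sqrt(2503))/(-96) = (2 + sqrt(2503))*(-1/96) = -1/48 - sqrt(2503)/96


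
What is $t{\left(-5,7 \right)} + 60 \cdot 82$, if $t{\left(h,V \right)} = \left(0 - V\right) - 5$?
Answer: $4908$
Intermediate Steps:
$t{\left(h,V \right)} = -5 - V$ ($t{\left(h,V \right)} = - V - 5 = -5 - V$)
$t{\left(-5,7 \right)} + 60 \cdot 82 = \left(-5 - 7\right) + 60 \cdot 82 = \left(-5 - 7\right) + 4920 = -12 + 4920 = 4908$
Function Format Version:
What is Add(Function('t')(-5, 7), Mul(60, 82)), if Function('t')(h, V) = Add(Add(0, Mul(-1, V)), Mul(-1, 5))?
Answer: 4908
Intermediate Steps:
Function('t')(h, V) = Add(-5, Mul(-1, V)) (Function('t')(h, V) = Add(Mul(-1, V), -5) = Add(-5, Mul(-1, V)))
Add(Function('t')(-5, 7), Mul(60, 82)) = Add(Add(-5, Mul(-1, 7)), Mul(60, 82)) = Add(Add(-5, -7), 4920) = Add(-12, 4920) = 4908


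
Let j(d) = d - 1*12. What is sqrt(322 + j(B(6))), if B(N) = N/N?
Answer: sqrt(311) ≈ 17.635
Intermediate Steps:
B(N) = 1
j(d) = -12 + d (j(d) = d - 12 = -12 + d)
sqrt(322 + j(B(6))) = sqrt(322 + (-12 + 1)) = sqrt(322 - 11) = sqrt(311)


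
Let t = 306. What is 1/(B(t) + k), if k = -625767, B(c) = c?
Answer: -1/625461 ≈ -1.5988e-6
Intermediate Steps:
1/(B(t) + k) = 1/(306 - 625767) = 1/(-625461) = -1/625461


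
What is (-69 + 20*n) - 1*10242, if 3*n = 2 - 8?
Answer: -10351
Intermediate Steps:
n = -2 (n = (2 - 8)/3 = (⅓)*(-6) = -2)
(-69 + 20*n) - 1*10242 = (-69 + 20*(-2)) - 1*10242 = (-69 - 40) - 10242 = -109 - 10242 = -10351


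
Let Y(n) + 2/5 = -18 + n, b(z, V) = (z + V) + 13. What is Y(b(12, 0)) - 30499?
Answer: -152462/5 ≈ -30492.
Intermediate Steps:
b(z, V) = 13 + V + z (b(z, V) = (V + z) + 13 = 13 + V + z)
Y(n) = -92/5 + n (Y(n) = -⅖ + (-18 + n) = -92/5 + n)
Y(b(12, 0)) - 30499 = (-92/5 + (13 + 0 + 12)) - 30499 = (-92/5 + 25) - 30499 = 33/5 - 30499 = -152462/5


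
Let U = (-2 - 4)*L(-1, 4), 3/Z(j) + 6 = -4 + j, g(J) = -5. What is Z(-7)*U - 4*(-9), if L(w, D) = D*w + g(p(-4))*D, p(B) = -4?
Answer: 180/17 ≈ 10.588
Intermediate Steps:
L(w, D) = -5*D + D*w (L(w, D) = D*w - 5*D = -5*D + D*w)
Z(j) = 3/(-10 + j) (Z(j) = 3/(-6 + (-4 + j)) = 3/(-10 + j))
U = 144 (U = (-2 - 4)*(4*(-5 - 1)) = -24*(-6) = -6*(-24) = 144)
Z(-7)*U - 4*(-9) = (3/(-10 - 7))*144 - 4*(-9) = (3/(-17))*144 + 36 = (3*(-1/17))*144 + 36 = -3/17*144 + 36 = -432/17 + 36 = 180/17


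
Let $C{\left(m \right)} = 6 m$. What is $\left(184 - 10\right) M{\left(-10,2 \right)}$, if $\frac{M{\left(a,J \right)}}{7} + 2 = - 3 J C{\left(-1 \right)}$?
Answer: $41412$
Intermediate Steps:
$M{\left(a,J \right)} = -14 + 126 J$ ($M{\left(a,J \right)} = -14 + 7 - 3 J 6 \left(-1\right) = -14 + 7 - 3 J \left(-6\right) = -14 + 7 \cdot 18 J = -14 + 126 J$)
$\left(184 - 10\right) M{\left(-10,2 \right)} = \left(184 - 10\right) \left(-14 + 126 \cdot 2\right) = 174 \left(-14 + 252\right) = 174 \cdot 238 = 41412$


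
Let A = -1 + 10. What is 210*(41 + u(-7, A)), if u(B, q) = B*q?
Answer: -4620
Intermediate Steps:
A = 9
210*(41 + u(-7, A)) = 210*(41 - 7*9) = 210*(41 - 63) = 210*(-22) = -4620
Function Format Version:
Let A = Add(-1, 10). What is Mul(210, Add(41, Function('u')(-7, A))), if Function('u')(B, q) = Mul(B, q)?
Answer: -4620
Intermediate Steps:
A = 9
Mul(210, Add(41, Function('u')(-7, A))) = Mul(210, Add(41, Mul(-7, 9))) = Mul(210, Add(41, -63)) = Mul(210, -22) = -4620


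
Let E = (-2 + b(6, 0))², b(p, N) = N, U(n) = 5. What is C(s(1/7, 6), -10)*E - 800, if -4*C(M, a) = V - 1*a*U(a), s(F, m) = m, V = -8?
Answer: -842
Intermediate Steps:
E = 4 (E = (-2 + 0)² = (-2)² = 4)
C(M, a) = 2 + 5*a/4 (C(M, a) = -(-8 - 1*a*5)/4 = -(-8 - a*5)/4 = -(-8 - 5*a)/4 = 2 + 5*a/4)
C(s(1/7, 6), -10)*E - 800 = (2 + (5/4)*(-10))*4 - 800 = (2 - 25/2)*4 - 800 = -21/2*4 - 800 = -42 - 800 = -842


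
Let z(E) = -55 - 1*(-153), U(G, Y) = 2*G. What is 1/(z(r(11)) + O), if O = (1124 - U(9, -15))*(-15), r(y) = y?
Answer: -1/16492 ≈ -6.0635e-5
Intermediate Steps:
z(E) = 98 (z(E) = -55 + 153 = 98)
O = -16590 (O = (1124 - 2*9)*(-15) = (1124 - 1*18)*(-15) = (1124 - 18)*(-15) = 1106*(-15) = -16590)
1/(z(r(11)) + O) = 1/(98 - 16590) = 1/(-16492) = -1/16492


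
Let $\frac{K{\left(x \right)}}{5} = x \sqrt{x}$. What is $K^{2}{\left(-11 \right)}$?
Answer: $-33275$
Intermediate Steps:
$K{\left(x \right)} = 5 x^{\frac{3}{2}}$ ($K{\left(x \right)} = 5 x \sqrt{x} = 5 x^{\frac{3}{2}}$)
$K^{2}{\left(-11 \right)} = \left(5 \left(-11\right)^{\frac{3}{2}}\right)^{2} = \left(5 \left(- 11 i \sqrt{11}\right)\right)^{2} = \left(- 55 i \sqrt{11}\right)^{2} = -33275$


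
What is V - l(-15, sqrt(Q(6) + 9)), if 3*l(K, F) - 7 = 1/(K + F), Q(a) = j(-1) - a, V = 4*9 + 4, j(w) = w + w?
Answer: 1583/42 ≈ 37.690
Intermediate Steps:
j(w) = 2*w
V = 40 (V = 36 + 4 = 40)
Q(a) = -2 - a (Q(a) = 2*(-1) - a = -2 - a)
l(K, F) = 7/3 + 1/(3*(F + K)) (l(K, F) = 7/3 + 1/(3*(K + F)) = 7/3 + 1/(3*(F + K)))
V - l(-15, sqrt(Q(6) + 9)) = 40 - (1 + 7*sqrt((-2 - 1*6) + 9) + 7*(-15))/(3*(sqrt((-2 - 1*6) + 9) - 15)) = 40 - (1 + 7*sqrt((-2 - 6) + 9) - 105)/(3*(sqrt((-2 - 6) + 9) - 15)) = 40 - (1 + 7*sqrt(-8 + 9) - 105)/(3*(sqrt(-8 + 9) - 15)) = 40 - (1 + 7*sqrt(1) - 105)/(3*(sqrt(1) - 15)) = 40 - (1 + 7*1 - 105)/(3*(1 - 15)) = 40 - (1 + 7 - 105)/(3*(-14)) = 40 - (-1)*(-97)/(3*14) = 40 - 1*97/42 = 40 - 97/42 = 1583/42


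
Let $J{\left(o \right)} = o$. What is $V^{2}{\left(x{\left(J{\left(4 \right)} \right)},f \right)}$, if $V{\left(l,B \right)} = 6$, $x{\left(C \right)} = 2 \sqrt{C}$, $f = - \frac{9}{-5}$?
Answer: $36$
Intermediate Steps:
$f = \frac{9}{5}$ ($f = \left(-9\right) \left(- \frac{1}{5}\right) = \frac{9}{5} \approx 1.8$)
$V^{2}{\left(x{\left(J{\left(4 \right)} \right)},f \right)} = 6^{2} = 36$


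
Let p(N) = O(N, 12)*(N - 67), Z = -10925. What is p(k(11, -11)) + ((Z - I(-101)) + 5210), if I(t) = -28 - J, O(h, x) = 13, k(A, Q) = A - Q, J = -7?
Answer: -6279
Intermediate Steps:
I(t) = -21 (I(t) = -28 - 1*(-7) = -28 + 7 = -21)
p(N) = -871 + 13*N (p(N) = 13*(N - 67) = 13*(-67 + N) = -871 + 13*N)
p(k(11, -11)) + ((Z - I(-101)) + 5210) = (-871 + 13*(11 - 1*(-11))) + ((-10925 - 1*(-21)) + 5210) = (-871 + 13*(11 + 11)) + ((-10925 + 21) + 5210) = (-871 + 13*22) + (-10904 + 5210) = (-871 + 286) - 5694 = -585 - 5694 = -6279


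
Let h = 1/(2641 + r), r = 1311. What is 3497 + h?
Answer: 13820145/3952 ≈ 3497.0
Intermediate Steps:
h = 1/3952 (h = 1/(2641 + 1311) = 1/3952 ≈ 0.00025304)
3497 + h = 3497 + 1/3952 = 13820145/3952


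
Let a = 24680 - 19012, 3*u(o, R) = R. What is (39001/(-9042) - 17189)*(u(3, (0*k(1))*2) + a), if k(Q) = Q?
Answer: -440579135126/4521 ≈ -9.7452e+7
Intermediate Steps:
u(o, R) = R/3
a = 5668
(39001/(-9042) - 17189)*(u(3, (0*k(1))*2) + a) = (39001/(-9042) - 17189)*(((0*1)*2)/3 + 5668) = (39001*(-1/9042) - 17189)*((0*2)/3 + 5668) = (-39001/9042 - 17189)*((1/3)*0 + 5668) = -155461939*(0 + 5668)/9042 = -155461939/9042*5668 = -440579135126/4521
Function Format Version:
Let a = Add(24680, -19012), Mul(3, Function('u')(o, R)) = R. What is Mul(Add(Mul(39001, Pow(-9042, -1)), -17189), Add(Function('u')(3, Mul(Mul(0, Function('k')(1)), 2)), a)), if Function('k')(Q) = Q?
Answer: Rational(-440579135126, 4521) ≈ -9.7452e+7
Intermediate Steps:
Function('u')(o, R) = Mul(Rational(1, 3), R)
a = 5668
Mul(Add(Mul(39001, Pow(-9042, -1)), -17189), Add(Function('u')(3, Mul(Mul(0, Function('k')(1)), 2)), a)) = Mul(Add(Mul(39001, Pow(-9042, -1)), -17189), Add(Mul(Rational(1, 3), Mul(Mul(0, 1), 2)), 5668)) = Mul(Add(Mul(39001, Rational(-1, 9042)), -17189), Add(Mul(Rational(1, 3), Mul(0, 2)), 5668)) = Mul(Add(Rational(-39001, 9042), -17189), Add(Mul(Rational(1, 3), 0), 5668)) = Mul(Rational(-155461939, 9042), Add(0, 5668)) = Mul(Rational(-155461939, 9042), 5668) = Rational(-440579135126, 4521)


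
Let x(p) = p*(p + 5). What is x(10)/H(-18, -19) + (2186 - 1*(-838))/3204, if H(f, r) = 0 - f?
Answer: 2477/267 ≈ 9.2772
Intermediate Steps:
H(f, r) = -f
x(p) = p*(5 + p)
x(10)/H(-18, -19) + (2186 - 1*(-838))/3204 = (10*(5 + 10))/((-1*(-18))) + (2186 - 1*(-838))/3204 = (10*15)/18 + (2186 + 838)*(1/3204) = 150*(1/18) + 3024*(1/3204) = 25/3 + 84/89 = 2477/267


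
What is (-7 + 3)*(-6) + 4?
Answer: 28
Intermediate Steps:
(-7 + 3)*(-6) + 4 = -4*(-6) + 4 = 24 + 4 = 28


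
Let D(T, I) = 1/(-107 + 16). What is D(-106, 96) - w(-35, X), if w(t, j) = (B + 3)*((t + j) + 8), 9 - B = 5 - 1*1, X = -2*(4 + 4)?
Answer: 31303/91 ≈ 343.99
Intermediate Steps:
D(T, I) = -1/91 (D(T, I) = 1/(-91) = -1/91)
X = -16 (X = -2*8 = -16)
B = 5 (B = 9 - (5 - 1*1) = 9 - (5 - 1) = 9 - 1*4 = 9 - 4 = 5)
w(t, j) = 64 + 8*j + 8*t (w(t, j) = (5 + 3)*((t + j) + 8) = 8*((j + t) + 8) = 8*(8 + j + t) = 64 + 8*j + 8*t)
D(-106, 96) - w(-35, X) = -1/91 - (64 + 8*(-16) + 8*(-35)) = -1/91 - (64 - 128 - 280) = -1/91 - 1*(-344) = -1/91 + 344 = 31303/91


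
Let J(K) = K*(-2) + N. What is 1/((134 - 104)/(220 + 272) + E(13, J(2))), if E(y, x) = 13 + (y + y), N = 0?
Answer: 82/3203 ≈ 0.025601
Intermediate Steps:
J(K) = -2*K (J(K) = K*(-2) + 0 = -2*K + 0 = -2*K)
E(y, x) = 13 + 2*y
1/((134 - 104)/(220 + 272) + E(13, J(2))) = 1/((134 - 104)/(220 + 272) + (13 + 2*13)) = 1/(30/492 + (13 + 26)) = 1/(30*(1/492) + 39) = 1/(5/82 + 39) = 1/(3203/82) = 82/3203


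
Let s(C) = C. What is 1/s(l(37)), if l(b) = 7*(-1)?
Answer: -⅐ ≈ -0.14286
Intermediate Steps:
l(b) = -7
1/s(l(37)) = 1/(-7) = -⅐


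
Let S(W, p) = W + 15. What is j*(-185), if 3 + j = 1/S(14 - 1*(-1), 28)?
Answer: 3293/6 ≈ 548.83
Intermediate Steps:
S(W, p) = 15 + W
j = -89/30 (j = -3 + 1/(15 + (14 - 1*(-1))) = -3 + 1/(15 + (14 + 1)) = -3 + 1/(15 + 15) = -3 + 1/30 = -89/30 ≈ -2.9667)
j*(-185) = -89/30*(-185) = 3293/6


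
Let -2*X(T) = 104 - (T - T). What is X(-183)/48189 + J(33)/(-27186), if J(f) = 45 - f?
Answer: -331990/218344359 ≈ -0.0015205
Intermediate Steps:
X(T) = -52 (X(T) = -(104 - (T - T))/2 = -(104 - 1*0)/2 = -(104 + 0)/2 = -½*104 = -52)
X(-183)/48189 + J(33)/(-27186) = -52/48189 + (45 - 1*33)/(-27186) = -52*1/48189 + (45 - 33)*(-1/27186) = -52/48189 + 12*(-1/27186) = -52/48189 - 2/4531 = -331990/218344359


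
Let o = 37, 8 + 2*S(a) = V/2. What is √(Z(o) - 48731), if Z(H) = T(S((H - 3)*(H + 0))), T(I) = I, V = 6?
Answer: I*√194934/2 ≈ 220.76*I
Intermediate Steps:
S(a) = -5/2 (S(a) = -4 + (6/2)/2 = -4 + (6*(½))/2 = -4 + (½)*3 = -4 + 3/2 = -5/2)
Z(H) = -5/2
√(Z(o) - 48731) = √(-5/2 - 48731) = √(-97467/2) = I*√194934/2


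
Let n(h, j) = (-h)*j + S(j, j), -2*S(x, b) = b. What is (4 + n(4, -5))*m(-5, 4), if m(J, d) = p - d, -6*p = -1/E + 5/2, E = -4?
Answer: -5671/48 ≈ -118.15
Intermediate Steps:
S(x, b) = -b/2
p = -11/24 (p = -(-1/(-4) + 5/2)/6 = -(-1*(-¼) + 5*(½))/6 = -(¼ + 5/2)/6 = -⅙*11/4 = -11/24 ≈ -0.45833)
n(h, j) = -j/2 - h*j (n(h, j) = (-h)*j - j/2 = -h*j - j/2 = -j/2 - h*j)
m(J, d) = -11/24 - d
(4 + n(4, -5))*m(-5, 4) = (4 - 1*(-5)*(½ + 4))*(-11/24 - 1*4) = (4 - 1*(-5)*9/2)*(-11/24 - 4) = (4 + 45/2)*(-107/24) = (53/2)*(-107/24) = -5671/48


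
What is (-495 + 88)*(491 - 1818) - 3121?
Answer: 536968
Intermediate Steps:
(-495 + 88)*(491 - 1818) - 3121 = -407*(-1327) - 3121 = 540089 - 3121 = 536968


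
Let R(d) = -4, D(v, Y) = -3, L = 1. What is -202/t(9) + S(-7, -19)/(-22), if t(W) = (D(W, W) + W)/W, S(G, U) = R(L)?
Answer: -3331/11 ≈ -302.82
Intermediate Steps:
S(G, U) = -4
t(W) = (-3 + W)/W
-202/t(9) + S(-7, -19)/(-22) = -202*9/(-3 + 9) - 4/(-22) = -202/((1/9)*6) - 4*(-1/22) = -202/2/3 + 2/11 = -202*3/2 + 2/11 = -303 + 2/11 = -3331/11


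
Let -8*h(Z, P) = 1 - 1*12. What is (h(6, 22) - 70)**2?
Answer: 301401/64 ≈ 4709.4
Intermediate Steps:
h(Z, P) = 11/8 (h(Z, P) = -(1 - 1*12)/8 = -(1 - 12)/8 = -1/8*(-11) = 11/8)
(h(6, 22) - 70)**2 = (11/8 - 70)**2 = (-549/8)**2 = 301401/64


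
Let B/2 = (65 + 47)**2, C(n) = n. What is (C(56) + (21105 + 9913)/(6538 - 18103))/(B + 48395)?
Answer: 616622/849830895 ≈ 0.00072558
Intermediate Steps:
B = 25088 (B = 2*(65 + 47)**2 = 2*112**2 = 2*12544 = 25088)
(C(56) + (21105 + 9913)/(6538 - 18103))/(B + 48395) = (56 + (21105 + 9913)/(6538 - 18103))/(25088 + 48395) = (56 + 31018/(-11565))/73483 = (56 + 31018*(-1/11565))*(1/73483) = (56 - 31018/11565)*(1/73483) = (616622/11565)*(1/73483) = 616622/849830895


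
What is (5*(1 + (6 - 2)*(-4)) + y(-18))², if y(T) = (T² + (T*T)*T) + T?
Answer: 31371201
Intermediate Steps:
y(T) = T + T² + T³ (y(T) = (T² + T²*T) + T = (T² + T³) + T = T + T² + T³)
(5*(1 + (6 - 2)*(-4)) + y(-18))² = (5*(1 + (6 - 2)*(-4)) - 18*(1 - 18 + (-18)²))² = (5*(1 + 4*(-4)) - 18*(1 - 18 + 324))² = (5*(1 - 16) - 18*307)² = (5*(-15) - 5526)² = (-75 - 5526)² = (-5601)² = 31371201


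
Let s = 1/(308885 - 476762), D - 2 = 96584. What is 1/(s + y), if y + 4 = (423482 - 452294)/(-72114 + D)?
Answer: -6379326/33028013 ≈ -0.19315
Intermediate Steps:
D = 96586 (D = 2 + 96584 = 96586)
y = -4525/874 (y = -4 + (423482 - 452294)/(-72114 + 96586) = -4 - 28812/24472 = -4 - 28812*1/24472 = -4 - 1029/874 = -4525/874 ≈ -5.1773)
s = -1/167877 (s = 1/(-167877) = -1/167877 ≈ -5.9567e-6)
1/(s + y) = 1/(-1/167877 - 4525/874) = 1/(-33028013/6379326) = -6379326/33028013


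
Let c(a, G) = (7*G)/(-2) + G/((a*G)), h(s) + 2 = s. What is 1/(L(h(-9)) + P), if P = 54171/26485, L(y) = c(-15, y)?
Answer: 158910/6432467 ≈ 0.024704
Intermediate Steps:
h(s) = -2 + s
c(a, G) = 1/a - 7*G/2 (c(a, G) = (7*G)*(-½) + G/((G*a)) = -7*G/2 + G*(1/(G*a)) = -7*G/2 + 1/a = 1/a - 7*G/2)
L(y) = -1/15 - 7*y/2 (L(y) = 1/(-15) - 7*y/2 = -1/15 - 7*y/2)
P = 54171/26485 (P = 54171*(1/26485) = 54171/26485 ≈ 2.0453)
1/(L(h(-9)) + P) = 1/((-1/15 - 7*(-2 - 9)/2) + 54171/26485) = 1/((-1/15 - 7/2*(-11)) + 54171/26485) = 1/((-1/15 + 77/2) + 54171/26485) = 1/(1153/30 + 54171/26485) = 1/(6432467/158910) = 158910/6432467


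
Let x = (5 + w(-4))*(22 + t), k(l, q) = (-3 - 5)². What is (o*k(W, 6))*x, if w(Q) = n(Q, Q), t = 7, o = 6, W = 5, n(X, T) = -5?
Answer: 0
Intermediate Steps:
k(l, q) = 64 (k(l, q) = (-8)² = 64)
w(Q) = -5
x = 0 (x = (5 - 5)*(22 + 7) = 0*29 = 0)
(o*k(W, 6))*x = (6*64)*0 = 384*0 = 0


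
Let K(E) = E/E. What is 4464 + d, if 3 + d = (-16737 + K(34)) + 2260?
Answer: -10015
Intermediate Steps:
K(E) = 1
d = -14479 (d = -3 + ((-16737 + 1) + 2260) = -3 + (-16736 + 2260) = -3 - 14476 = -14479)
4464 + d = 4464 - 14479 = -10015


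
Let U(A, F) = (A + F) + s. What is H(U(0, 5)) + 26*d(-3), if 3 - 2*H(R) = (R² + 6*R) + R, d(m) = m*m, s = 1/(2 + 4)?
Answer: 14693/72 ≈ 204.07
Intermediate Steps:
s = ⅙ (s = 1/6 = ⅙ ≈ 0.16667)
U(A, F) = ⅙ + A + F (U(A, F) = (A + F) + ⅙ = ⅙ + A + F)
d(m) = m²
H(R) = 3/2 - 7*R/2 - R²/2 (H(R) = 3/2 - ((R² + 6*R) + R)/2 = 3/2 - (R² + 7*R)/2 = 3/2 + (-7*R/2 - R²/2) = 3/2 - 7*R/2 - R²/2)
H(U(0, 5)) + 26*d(-3) = (3/2 - 7*(⅙ + 0 + 5)/2 - (⅙ + 0 + 5)²/2) + 26*(-3)² = (3/2 - 7/2*31/6 - (31/6)²/2) + 26*9 = (3/2 - 217/12 - ½*961/36) + 234 = (3/2 - 217/12 - 961/72) + 234 = -2155/72 + 234 = 14693/72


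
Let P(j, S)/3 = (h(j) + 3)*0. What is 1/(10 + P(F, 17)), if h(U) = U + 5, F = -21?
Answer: ⅒ ≈ 0.10000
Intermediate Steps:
h(U) = 5 + U
P(j, S) = 0 (P(j, S) = 3*(((5 + j) + 3)*0) = 3*((8 + j)*0) = 3*0 = 0)
1/(10 + P(F, 17)) = 1/(10 + 0) = 1/10 = ⅒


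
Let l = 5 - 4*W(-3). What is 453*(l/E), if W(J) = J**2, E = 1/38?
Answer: -533634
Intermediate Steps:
E = 1/38 ≈ 0.026316
l = -31 (l = 5 - 4*(-3)**2 = 5 - 4*9 = 5 - 36 = -31)
453*(l/E) = 453*(-31/1/38) = 453*(-31*38) = 453*(-1178) = -533634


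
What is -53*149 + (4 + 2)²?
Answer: -7861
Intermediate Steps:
-53*149 + (4 + 2)² = -7897 + 6² = -7897 + 36 = -7861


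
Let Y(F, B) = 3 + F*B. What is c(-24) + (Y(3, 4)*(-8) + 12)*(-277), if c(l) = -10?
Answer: 29906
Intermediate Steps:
Y(F, B) = 3 + B*F
c(-24) + (Y(3, 4)*(-8) + 12)*(-277) = -10 + ((3 + 4*3)*(-8) + 12)*(-277) = -10 + ((3 + 12)*(-8) + 12)*(-277) = -10 + (15*(-8) + 12)*(-277) = -10 + (-120 + 12)*(-277) = -10 - 108*(-277) = -10 + 29916 = 29906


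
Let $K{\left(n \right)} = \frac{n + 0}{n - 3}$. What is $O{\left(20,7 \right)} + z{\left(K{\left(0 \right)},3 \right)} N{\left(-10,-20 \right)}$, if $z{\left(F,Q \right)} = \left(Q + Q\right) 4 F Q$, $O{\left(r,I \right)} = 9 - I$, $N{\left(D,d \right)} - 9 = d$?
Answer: $2$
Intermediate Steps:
$N{\left(D,d \right)} = 9 + d$
$K{\left(n \right)} = \frac{n}{-3 + n}$
$z{\left(F,Q \right)} = 8 F Q^{2}$ ($z{\left(F,Q \right)} = 2 Q 4 F Q = 8 F Q Q = 8 F Q^{2}$)
$O{\left(20,7 \right)} + z{\left(K{\left(0 \right)},3 \right)} N{\left(-10,-20 \right)} = \left(9 - 7\right) + 8 \frac{0}{-3 + 0} \cdot 3^{2} \left(9 - 20\right) = \left(9 - 7\right) + 8 \frac{0}{-3} \cdot 9 \left(-11\right) = 2 + 8 \cdot 0 \left(- \frac{1}{3}\right) 9 \left(-11\right) = 2 + 8 \cdot 0 \cdot 9 \left(-11\right) = 2 + 0 \left(-11\right) = 2 + 0 = 2$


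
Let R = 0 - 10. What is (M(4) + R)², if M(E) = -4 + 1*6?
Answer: 64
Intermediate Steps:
R = -10
M(E) = 2 (M(E) = -4 + 6 = 2)
(M(4) + R)² = (2 - 10)² = (-8)² = 64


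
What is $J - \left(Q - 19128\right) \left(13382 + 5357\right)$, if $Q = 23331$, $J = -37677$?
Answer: $-78797694$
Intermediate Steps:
$J - \left(Q - 19128\right) \left(13382 + 5357\right) = -37677 - \left(23331 - 19128\right) \left(13382 + 5357\right) = -37677 - 4203 \cdot 18739 = -37677 - 78760017 = -78797694$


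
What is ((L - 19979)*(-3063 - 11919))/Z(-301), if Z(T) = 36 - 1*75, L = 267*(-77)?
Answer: -202446772/13 ≈ -1.5573e+7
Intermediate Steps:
L = -20559
Z(T) = -39 (Z(T) = 36 - 75 = -39)
((L - 19979)*(-3063 - 11919))/Z(-301) = ((-20559 - 19979)*(-3063 - 11919))/(-39) = -40538*(-14982)*(-1/39) = 607340316*(-1/39) = -202446772/13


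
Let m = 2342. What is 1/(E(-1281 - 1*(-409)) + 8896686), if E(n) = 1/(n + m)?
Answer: 1470/13078128421 ≈ 1.1240e-7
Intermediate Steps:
E(n) = 1/(2342 + n) (E(n) = 1/(n + 2342) = 1/(2342 + n))
1/(E(-1281 - 1*(-409)) + 8896686) = 1/(1/(2342 + (-1281 - 1*(-409))) + 8896686) = 1/(1/(2342 + (-1281 + 409)) + 8896686) = 1/(1/(2342 - 872) + 8896686) = 1/(1/1470 + 8896686) = 1/(13078128421/1470) = 1470/13078128421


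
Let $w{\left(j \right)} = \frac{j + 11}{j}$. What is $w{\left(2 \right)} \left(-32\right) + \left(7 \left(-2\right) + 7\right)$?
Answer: $-215$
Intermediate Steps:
$w{\left(j \right)} = \frac{11 + j}{j}$
$w{\left(2 \right)} \left(-32\right) + \left(7 \left(-2\right) + 7\right) = \frac{11 + 2}{2} \left(-32\right) + \left(7 \left(-2\right) + 7\right) = \frac{1}{2} \cdot 13 \left(-32\right) + \left(-14 + 7\right) = \frac{13}{2} \left(-32\right) - 7 = -208 - 7 = -215$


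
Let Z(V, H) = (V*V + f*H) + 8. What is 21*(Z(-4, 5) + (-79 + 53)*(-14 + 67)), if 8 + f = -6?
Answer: -29904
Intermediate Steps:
f = -14 (f = -8 - 6 = -14)
Z(V, H) = 8 + V**2 - 14*H (Z(V, H) = (V*V - 14*H) + 8 = (V**2 - 14*H) + 8 = 8 + V**2 - 14*H)
21*(Z(-4, 5) + (-79 + 53)*(-14 + 67)) = 21*((8 + (-4)**2 - 14*5) + (-79 + 53)*(-14 + 67)) = 21*((8 + 16 - 70) - 26*53) = 21*(-46 - 1378) = 21*(-1424) = -29904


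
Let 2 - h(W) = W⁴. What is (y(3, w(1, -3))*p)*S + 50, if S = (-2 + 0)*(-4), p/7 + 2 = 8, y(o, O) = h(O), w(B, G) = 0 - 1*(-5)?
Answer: -209278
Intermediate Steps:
w(B, G) = 5 (w(B, G) = 0 + 5 = 5)
h(W) = 2 - W⁴
y(o, O) = 2 - O⁴
p = 42 (p = -14 + 7*8 = -14 + 56 = 42)
S = 8 (S = -2*(-4) = 8)
(y(3, w(1, -3))*p)*S + 50 = ((2 - 1*5⁴)*42)*8 + 50 = ((2 - 1*625)*42)*8 + 50 = ((2 - 625)*42)*8 + 50 = -623*42*8 + 50 = -26166*8 + 50 = -209328 + 50 = -209278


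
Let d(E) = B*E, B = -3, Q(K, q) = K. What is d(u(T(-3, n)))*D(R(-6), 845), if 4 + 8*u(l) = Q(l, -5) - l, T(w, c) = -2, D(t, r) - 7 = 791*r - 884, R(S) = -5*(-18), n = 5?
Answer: 1001277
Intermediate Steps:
R(S) = 90
D(t, r) = -877 + 791*r (D(t, r) = 7 + (791*r - 884) = 7 + (-884 + 791*r) = -877 + 791*r)
u(l) = -1/2 (u(l) = -1/2 + (l - l)/8 = -1/2 + (1/8)*0 = -1/2 + 0 = -1/2)
d(E) = -3*E
d(u(T(-3, n)))*D(R(-6), 845) = (-3*(-1/2))*(-877 + 791*845) = 3*(-877 + 668395)/2 = (3/2)*667518 = 1001277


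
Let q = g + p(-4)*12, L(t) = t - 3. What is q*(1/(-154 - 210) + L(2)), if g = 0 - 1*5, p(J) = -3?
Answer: 14965/364 ≈ 41.113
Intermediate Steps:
L(t) = -3 + t
g = -5 (g = 0 - 5 = -5)
q = -41 (q = -5 - 3*12 = -5 - 36 = -41)
q*(1/(-154 - 210) + L(2)) = -41*(1/(-154 - 210) + (-3 + 2)) = -41*(1/(-364) - 1) = -41*(-1/364 - 1) = -41*(-365/364) = 14965/364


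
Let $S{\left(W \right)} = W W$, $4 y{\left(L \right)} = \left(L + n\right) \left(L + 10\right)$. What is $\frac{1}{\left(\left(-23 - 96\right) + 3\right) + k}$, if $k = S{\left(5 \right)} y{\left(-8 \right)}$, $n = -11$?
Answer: $- \frac{2}{707} \approx -0.0028289$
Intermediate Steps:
$y{\left(L \right)} = \frac{\left(-11 + L\right) \left(10 + L\right)}{4}$ ($y{\left(L \right)} = \frac{\left(L - 11\right) \left(L + 10\right)}{4} = \frac{\left(-11 + L\right) \left(10 + L\right)}{4}$)
$S{\left(W \right)} = W^{2}$
$k = - \frac{475}{2}$ ($k = 5^{2} \left(- \frac{55}{2} - -2 + \frac{\left(-8\right)^{2}}{4}\right) = 25 \left(- \frac{55}{2} + 2 + \frac{1}{4} \cdot 64\right) = 25 \left(- \frac{55}{2} + 2 + 16\right) = 25 \left(- \frac{19}{2}\right) = - \frac{475}{2} \approx -237.5$)
$\frac{1}{\left(\left(-23 - 96\right) + 3\right) + k} = \frac{1}{\left(\left(-23 - 96\right) + 3\right) - \frac{475}{2}} = \frac{1}{\left(-119 + 3\right) - \frac{475}{2}} = \frac{1}{-116 - \frac{475}{2}} = \frac{1}{- \frac{707}{2}} = - \frac{2}{707}$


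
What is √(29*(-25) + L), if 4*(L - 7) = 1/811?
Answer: 3*I*√209885989/1622 ≈ 26.796*I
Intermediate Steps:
L = 22709/3244 (L = 7 + (¼)/811 = 7 + (¼)*(1/811) = 7 + 1/3244 = 22709/3244 ≈ 7.0003)
√(29*(-25) + L) = √(29*(-25) + 22709/3244) = √(-725 + 22709/3244) = √(-2329191/3244) = 3*I*√209885989/1622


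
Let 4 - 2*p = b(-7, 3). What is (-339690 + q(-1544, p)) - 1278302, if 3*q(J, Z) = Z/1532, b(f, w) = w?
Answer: -14872582463/9192 ≈ -1.6180e+6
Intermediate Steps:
p = ½ (p = 2 - ½*3 = 2 - 3/2 = ½ ≈ 0.50000)
q(J, Z) = Z/4596 (q(J, Z) = (Z/1532)/3 = Z/4596)
(-339690 + q(-1544, p)) - 1278302 = (-339690 + (1/4596)*(½)) - 1278302 = (-339690 + 1/9192) - 1278302 = -3122430479/9192 - 1278302 = -14872582463/9192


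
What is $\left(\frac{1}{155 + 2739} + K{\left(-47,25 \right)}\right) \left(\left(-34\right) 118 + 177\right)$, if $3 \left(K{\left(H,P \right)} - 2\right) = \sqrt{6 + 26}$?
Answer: $- \frac{22200815}{2894} - \frac{15340 \sqrt{2}}{3} \approx -14903.0$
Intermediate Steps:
$K{\left(H,P \right)} = 2 + \frac{4 \sqrt{2}}{3}$ ($K{\left(H,P \right)} = 2 + \frac{\sqrt{6 + 26}}{3} = 2 + \frac{\sqrt{32}}{3} = 2 + \frac{4 \sqrt{2}}{3}$)
$\left(\frac{1}{155 + 2739} + K{\left(-47,25 \right)}\right) \left(\left(-34\right) 118 + 177\right) = \left(\frac{1}{155 + 2739} + \left(2 + \frac{4 \sqrt{2}}{3}\right)\right) \left(\left(-34\right) 118 + 177\right) = \left(\frac{1}{2894} + \left(2 + \frac{4 \sqrt{2}}{3}\right)\right) \left(-4012 + 177\right) = \left(\frac{1}{2894} + \left(2 + \frac{4 \sqrt{2}}{3}\right)\right) \left(-3835\right) = \left(\frac{5789}{2894} + \frac{4 \sqrt{2}}{3}\right) \left(-3835\right) = - \frac{22200815}{2894} - \frac{15340 \sqrt{2}}{3}$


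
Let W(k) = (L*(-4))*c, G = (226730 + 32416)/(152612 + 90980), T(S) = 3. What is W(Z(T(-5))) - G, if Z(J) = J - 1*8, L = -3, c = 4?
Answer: 5716635/121796 ≈ 46.936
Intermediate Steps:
Z(J) = -8 + J (Z(J) = J - 8 = -8 + J)
G = 129573/121796 (G = 259146/243592 = 259146*(1/243592) = 129573/121796 ≈ 1.0639)
W(k) = 48 (W(k) = -3*(-4)*4 = 12*4 = 48)
W(Z(T(-5))) - G = 48 - 1*129573/121796 = 48 - 129573/121796 = 5716635/121796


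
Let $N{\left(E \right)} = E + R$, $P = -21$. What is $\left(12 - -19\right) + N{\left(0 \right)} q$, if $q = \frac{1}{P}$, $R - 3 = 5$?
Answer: $\frac{643}{21} \approx 30.619$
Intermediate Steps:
$R = 8$ ($R = 3 + 5 = 8$)
$N{\left(E \right)} = 8 + E$ ($N{\left(E \right)} = E + 8 = 8 + E$)
$q = - \frac{1}{21}$ ($q = \frac{1}{-21} = - \frac{1}{21} \approx -0.047619$)
$\left(12 - -19\right) + N{\left(0 \right)} q = \left(12 - -19\right) + \left(8 + 0\right) \left(- \frac{1}{21}\right) = \left(12 + 19\right) + 8 \left(- \frac{1}{21}\right) = 31 - \frac{8}{21} = \frac{643}{21}$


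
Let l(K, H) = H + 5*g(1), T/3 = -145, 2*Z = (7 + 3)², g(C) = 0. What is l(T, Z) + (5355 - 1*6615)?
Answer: -1210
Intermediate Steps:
Z = 50 (Z = (7 + 3)²/2 = (½)*10² = (½)*100 = 50)
T = -435 (T = 3*(-145) = -435)
l(K, H) = H (l(K, H) = H + 5*0 = H + 0 = H)
l(T, Z) + (5355 - 1*6615) = 50 + (5355 - 1*6615) = 50 + (5355 - 6615) = 50 - 1260 = -1210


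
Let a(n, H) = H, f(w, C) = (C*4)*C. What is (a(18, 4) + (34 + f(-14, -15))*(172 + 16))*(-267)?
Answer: -46884132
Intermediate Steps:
f(w, C) = 4*C**2 (f(w, C) = (4*C)*C = 4*C**2)
(a(18, 4) + (34 + f(-14, -15))*(172 + 16))*(-267) = (4 + (34 + 4*(-15)**2)*(172 + 16))*(-267) = (4 + (34 + 4*225)*188)*(-267) = (4 + (34 + 900)*188)*(-267) = (4 + 934*188)*(-267) = (4 + 175592)*(-267) = 175596*(-267) = -46884132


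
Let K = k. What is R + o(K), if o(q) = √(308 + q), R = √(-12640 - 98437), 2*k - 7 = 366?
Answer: √1978/2 + I*√111077 ≈ 22.237 + 333.28*I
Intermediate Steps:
k = 373/2 (k = 7/2 + (½)*366 = 7/2 + 183 = 373/2 ≈ 186.50)
R = I*√111077 (R = √(-111077) = I*√111077 ≈ 333.28*I)
K = 373/2 ≈ 186.50
R + o(K) = I*√111077 + √(308 + 373/2) = I*√111077 + √(989/2) = I*√111077 + √1978/2 = √1978/2 + I*√111077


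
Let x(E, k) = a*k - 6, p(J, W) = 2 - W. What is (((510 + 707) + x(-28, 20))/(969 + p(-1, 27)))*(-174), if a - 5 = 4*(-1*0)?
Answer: -114057/472 ≈ -241.65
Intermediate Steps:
a = 5 (a = 5 + 4*(-1*0) = 5 + 4*0 = 5 + 0 = 5)
x(E, k) = -6 + 5*k (x(E, k) = 5*k - 6 = -6 + 5*k)
(((510 + 707) + x(-28, 20))/(969 + p(-1, 27)))*(-174) = (((510 + 707) + (-6 + 5*20))/(969 + (2 - 1*27)))*(-174) = ((1217 + (-6 + 100))/(969 + (2 - 27)))*(-174) = ((1217 + 94)/(969 - 25))*(-174) = (1311/944)*(-174) = -114057/472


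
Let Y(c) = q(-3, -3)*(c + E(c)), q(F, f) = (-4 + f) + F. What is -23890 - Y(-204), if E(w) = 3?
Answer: -25900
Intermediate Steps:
q(F, f) = -4 + F + f
Y(c) = -30 - 10*c (Y(c) = (-4 - 3 - 3)*(c + 3) = -10*(3 + c) = -30 - 10*c)
-23890 - Y(-204) = -23890 - (-30 - 10*(-204)) = -23890 - (-30 + 2040) = -23890 - 1*2010 = -23890 - 2010 = -25900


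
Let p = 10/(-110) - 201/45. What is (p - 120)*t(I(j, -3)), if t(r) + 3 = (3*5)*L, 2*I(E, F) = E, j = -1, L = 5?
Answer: -493248/55 ≈ -8968.1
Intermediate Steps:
I(E, F) = E/2
p = -752/165 (p = 10*(-1/110) - 201*1/45 = -1/11 - 67/15 = -752/165 ≈ -4.5576)
t(r) = 72 (t(r) = -3 + (3*5)*5 = -3 + 15*5 = -3 + 75 = 72)
(p - 120)*t(I(j, -3)) = (-752/165 - 120)*72 = -20552/165*72 = -493248/55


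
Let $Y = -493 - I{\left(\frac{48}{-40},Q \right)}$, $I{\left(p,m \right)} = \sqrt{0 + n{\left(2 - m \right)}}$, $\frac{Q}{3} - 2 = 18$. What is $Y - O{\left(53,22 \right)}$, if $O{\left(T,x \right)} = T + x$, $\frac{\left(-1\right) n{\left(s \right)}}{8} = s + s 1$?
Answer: $-568 - 4 \sqrt{58} \approx -598.46$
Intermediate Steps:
$n{\left(s \right)} = - 16 s$ ($n{\left(s \right)} = - 8 \left(s + s 1\right) = - 8 \left(s + s\right) = - 8 \cdot 2 s = - 16 s$)
$Q = 60$ ($Q = 6 + 3 \cdot 18 = 6 + 54 = 60$)
$I{\left(p,m \right)} = \sqrt{-32 + 16 m}$ ($I{\left(p,m \right)} = \sqrt{0 - 16 \left(2 - m\right)} = \sqrt{0 + \left(-32 + 16 m\right)} = \sqrt{-32 + 16 m}$)
$Y = -493 - 4 \sqrt{58}$ ($Y = -493 - 4 \sqrt{-2 + 60} = -493 - 4 \sqrt{58} \approx -523.46$)
$Y - O{\left(53,22 \right)} = \left(-493 - 4 \sqrt{58}\right) - \left(53 + 22\right) = \left(-493 - 4 \sqrt{58}\right) - 75 = -568 - 4 \sqrt{58}$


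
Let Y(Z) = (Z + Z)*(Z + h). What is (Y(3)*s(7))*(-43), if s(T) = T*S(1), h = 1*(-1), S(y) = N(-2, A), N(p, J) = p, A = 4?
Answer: 7224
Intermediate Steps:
S(y) = -2
h = -1
s(T) = -2*T (s(T) = T*(-2) = -2*T)
Y(Z) = 2*Z*(-1 + Z) (Y(Z) = (Z + Z)*(Z - 1) = (2*Z)*(-1 + Z) = 2*Z*(-1 + Z))
(Y(3)*s(7))*(-43) = ((2*3*(-1 + 3))*(-2*7))*(-43) = ((2*3*2)*(-14))*(-43) = (12*(-14))*(-43) = -168*(-43) = 7224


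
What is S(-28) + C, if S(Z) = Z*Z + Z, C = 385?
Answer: 1141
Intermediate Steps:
S(Z) = Z + Z² (S(Z) = Z² + Z = Z + Z²)
S(-28) + C = -28*(1 - 28) + 385 = -28*(-27) + 385 = 756 + 385 = 1141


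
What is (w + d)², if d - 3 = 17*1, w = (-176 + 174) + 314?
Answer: 110224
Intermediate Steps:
w = 312 (w = -2 + 314 = 312)
d = 20 (d = 3 + 17*1 = 3 + 17 = 20)
(w + d)² = (312 + 20)² = 332² = 110224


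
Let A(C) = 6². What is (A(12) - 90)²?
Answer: 2916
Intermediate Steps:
A(C) = 36
(A(12) - 90)² = (36 - 90)² = (-54)² = 2916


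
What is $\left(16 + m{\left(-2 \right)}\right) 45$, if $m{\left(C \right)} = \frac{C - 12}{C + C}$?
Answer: $\frac{1755}{2} \approx 877.5$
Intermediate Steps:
$m{\left(C \right)} = \frac{-12 + C}{2 C}$
$\left(16 + m{\left(-2 \right)}\right) 45 = \left(16 + \frac{-12 - 2}{2 \left(-2\right)}\right) 45 = \left(16 + \frac{1}{2} \left(- \frac{1}{2}\right) \left(-14\right)\right) 45 = \left(16 + \frac{7}{2}\right) 45 = \frac{39}{2} \cdot 45 = \frac{1755}{2}$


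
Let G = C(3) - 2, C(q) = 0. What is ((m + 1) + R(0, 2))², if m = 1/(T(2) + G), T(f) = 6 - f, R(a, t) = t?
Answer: 49/4 ≈ 12.250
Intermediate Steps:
G = -2 (G = 0 - 2 = -2)
m = ½ (m = 1/((6 - 1*2) - 2) = 1/((6 - 2) - 2) = 1/(4 - 2) = 1/2 = ½ ≈ 0.50000)
((m + 1) + R(0, 2))² = ((½ + 1) + 2)² = (3/2 + 2)² = (7/2)² = 49/4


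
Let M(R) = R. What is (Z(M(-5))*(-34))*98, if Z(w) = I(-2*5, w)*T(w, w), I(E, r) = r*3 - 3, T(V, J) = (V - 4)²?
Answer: 4858056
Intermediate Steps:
T(V, J) = (-4 + V)²
I(E, r) = -3 + 3*r (I(E, r) = 3*r - 3 = -3 + 3*r)
Z(w) = (-4 + w)²*(-3 + 3*w) (Z(w) = (-3 + 3*w)*(-4 + w)² = (-4 + w)²*(-3 + 3*w))
(Z(M(-5))*(-34))*98 = ((3*(-4 - 5)²*(-1 - 5))*(-34))*98 = ((3*(-9)²*(-6))*(-34))*98 = ((3*81*(-6))*(-34))*98 = -1458*(-34)*98 = 49572*98 = 4858056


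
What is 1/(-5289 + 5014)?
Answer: -1/275 ≈ -0.0036364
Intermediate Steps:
1/(-5289 + 5014) = 1/(-275) = -1/275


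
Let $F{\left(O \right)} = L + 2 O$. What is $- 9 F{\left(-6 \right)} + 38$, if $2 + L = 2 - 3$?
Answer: $173$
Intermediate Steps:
$L = -3$ ($L = -2 + \left(2 - 3\right) = -2 - 1 = -3$)
$F{\left(O \right)} = -3 + 2 O$
$- 9 F{\left(-6 \right)} + 38 = - 9 \left(-3 + 2 \left(-6\right)\right) + 38 = - 9 \left(-3 - 12\right) + 38 = \left(-9\right) \left(-15\right) + 38 = 135 + 38 = 173$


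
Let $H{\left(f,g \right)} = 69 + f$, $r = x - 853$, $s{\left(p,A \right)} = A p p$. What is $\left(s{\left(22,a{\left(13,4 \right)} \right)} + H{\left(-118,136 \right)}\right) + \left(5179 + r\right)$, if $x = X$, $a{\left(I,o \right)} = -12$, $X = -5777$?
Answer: $-7308$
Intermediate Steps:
$x = -5777$
$s{\left(p,A \right)} = A p^{2}$
$r = -6630$ ($r = -5777 - 853 = -6630$)
$\left(s{\left(22,a{\left(13,4 \right)} \right)} + H{\left(-118,136 \right)}\right) + \left(5179 + r\right) = \left(- 12 \cdot 22^{2} + \left(69 - 118\right)\right) + \left(5179 - 6630\right) = \left(\left(-12\right) 484 - 49\right) - 1451 = \left(-5808 - 49\right) - 1451 = -5857 - 1451 = -7308$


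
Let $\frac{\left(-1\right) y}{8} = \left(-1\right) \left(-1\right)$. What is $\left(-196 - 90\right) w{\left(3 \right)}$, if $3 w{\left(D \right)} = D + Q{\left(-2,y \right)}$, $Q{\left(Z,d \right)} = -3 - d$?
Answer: $- \frac{2288}{3} \approx -762.67$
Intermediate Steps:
$y = -8$ ($y = - 8 \left(\left(-1\right) \left(-1\right)\right) = \left(-8\right) 1 = -8$)
$w{\left(D \right)} = \frac{5}{3} + \frac{D}{3}$ ($w{\left(D \right)} = \frac{D - -5}{3} = \frac{D + \left(-3 + 8\right)}{3} = \frac{D + 5}{3} = \frac{5 + D}{3} = \frac{5}{3} + \frac{D}{3}$)
$\left(-196 - 90\right) w{\left(3 \right)} = \left(-196 - 90\right) \left(\frac{5}{3} + \frac{1}{3} \cdot 3\right) = - 286 \left(\frac{5}{3} + 1\right) = \left(-286\right) \frac{8}{3} = - \frac{2288}{3}$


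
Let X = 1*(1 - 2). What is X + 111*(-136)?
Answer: -15097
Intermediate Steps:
X = -1 (X = 1*(-1) = -1)
X + 111*(-136) = -1 + 111*(-136) = -1 - 15096 = -15097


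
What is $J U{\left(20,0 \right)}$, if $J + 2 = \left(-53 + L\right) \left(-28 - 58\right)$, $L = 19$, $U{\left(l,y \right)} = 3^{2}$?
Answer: $26298$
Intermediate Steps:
$U{\left(l,y \right)} = 9$
$J = 2922$ ($J = -2 + \left(-53 + 19\right) \left(-28 - 58\right) = -2 - -2924 = -2 + 2924 = 2922$)
$J U{\left(20,0 \right)} = 2922 \cdot 9 = 26298$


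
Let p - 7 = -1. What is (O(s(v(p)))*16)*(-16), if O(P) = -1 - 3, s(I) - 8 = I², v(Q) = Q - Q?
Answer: 1024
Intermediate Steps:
p = 6 (p = 7 - 1 = 6)
v(Q) = 0
s(I) = 8 + I²
O(P) = -4
(O(s(v(p)))*16)*(-16) = -4*16*(-16) = -64*(-16) = 1024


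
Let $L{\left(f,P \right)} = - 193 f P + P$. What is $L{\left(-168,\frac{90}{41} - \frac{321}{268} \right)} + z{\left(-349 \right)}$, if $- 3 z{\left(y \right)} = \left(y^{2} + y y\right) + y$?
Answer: $- \frac{1606827239}{32964} \approx -48745.0$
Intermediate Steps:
$L{\left(f,P \right)} = P - 193 P f$ ($L{\left(f,P \right)} = - 193 P f + P = P - 193 P f$)
$z{\left(y \right)} = - \frac{2 y^{2}}{3} - \frac{y}{3}$ ($z{\left(y \right)} = - \frac{\left(y^{2} + y y\right) + y}{3} = - \frac{\left(y^{2} + y^{2}\right) + y}{3} = - \frac{2 y^{2} + y}{3} = - \frac{y + 2 y^{2}}{3} = - \frac{2 y^{2}}{3} - \frac{y}{3}$)
$L{\left(-168,\frac{90}{41} - \frac{321}{268} \right)} + z{\left(-349 \right)} = \left(\frac{90}{41} - \frac{321}{268}\right) \left(1 - -32424\right) - - \frac{349 \left(1 + 2 \left(-349\right)\right)}{3} = \left(90 \cdot \frac{1}{41} - \frac{321}{268}\right) \left(1 + 32424\right) - - \frac{349 \left(1 - 698\right)}{3} = \left(\frac{90}{41} - \frac{321}{268}\right) 32425 - \left(- \frac{349}{3}\right) \left(-697\right) = \frac{10959}{10988} \cdot 32425 - \frac{243253}{3} = \frac{355345575}{10988} - \frac{243253}{3} = - \frac{1606827239}{32964}$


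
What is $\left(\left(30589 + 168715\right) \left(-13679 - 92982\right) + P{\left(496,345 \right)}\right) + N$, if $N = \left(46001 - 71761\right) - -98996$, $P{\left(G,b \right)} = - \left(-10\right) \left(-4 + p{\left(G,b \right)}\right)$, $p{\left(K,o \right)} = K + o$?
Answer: $-21257882338$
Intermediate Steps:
$P{\left(G,b \right)} = -40 + 10 G + 10 b$ ($P{\left(G,b \right)} = - \left(-10\right) \left(-4 + \left(G + b\right)\right) = - \left(-10\right) \left(-4 + G + b\right) = - (40 - 10 G - 10 b) = -40 + 10 G + 10 b$)
$N = 73236$ ($N = -25760 + 98996 = 73236$)
$\left(\left(30589 + 168715\right) \left(-13679 - 92982\right) + P{\left(496,345 \right)}\right) + N = \left(\left(30589 + 168715\right) \left(-13679 - 92982\right) + \left(-40 + 10 \cdot 496 + 10 \cdot 345\right)\right) + 73236 = \left(199304 \left(-106661\right) + \left(-40 + 4960 + 3450\right)\right) + 73236 = \left(-21257963944 + 8370\right) + 73236 = -21257955574 + 73236 = -21257882338$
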